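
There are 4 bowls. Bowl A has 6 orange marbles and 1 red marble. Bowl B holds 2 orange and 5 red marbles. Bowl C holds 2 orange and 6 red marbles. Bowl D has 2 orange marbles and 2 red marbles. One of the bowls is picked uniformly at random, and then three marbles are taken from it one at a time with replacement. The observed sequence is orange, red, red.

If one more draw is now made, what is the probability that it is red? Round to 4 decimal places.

Compute the likelihood of the observed sequence for each case: P(data | bowl A) = (6/7)(1/7)(1/7) = 0.017493; P(data | bowl B) = (2/7)(5/7)(5/7) = 0.14577; P(data | bowl C) = (2/8)(6/8)(6/8) = 0.14062; P(data | bowl D) = (2/4)(2/4)(2/4) = 0.125.
Weighting by the prior gives 1/4 · 0.017493 = 0.0043732, 1/4 · 0.14577 = 0.036443, 1/4 · 0.14062 = 0.035156, 1/4 · 0.125 = 0.03125; with total 0.10722.
Dividing through by the total gives posterior P(bowl A | data) = 0.040786, P(bowl B | data) = 0.33988, P(bowl C | data) = 0.32788, P(bowl D | data) = 0.29145.
So P(red next | data) = Σ P(red next | H) P(H | data) = (1/7)(0.040786) + (5/7)(0.33988) + (3/4)(0.32788) + (1/2)(0.29145) = 0.64024.

0.6402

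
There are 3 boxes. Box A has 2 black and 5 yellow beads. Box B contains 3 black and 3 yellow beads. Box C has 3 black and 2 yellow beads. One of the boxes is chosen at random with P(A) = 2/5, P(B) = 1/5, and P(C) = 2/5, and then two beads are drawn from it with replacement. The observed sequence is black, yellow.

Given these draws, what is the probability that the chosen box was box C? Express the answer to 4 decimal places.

0.4217

Under each hypothesis, the probability of the observed sequence is: P(data | box A) = (2/7)(5/7) = 0.20408; P(data | box B) = (3/6)(3/6) = 0.25; P(data | box C) = (3/5)(2/5) = 0.24.
Multiplying each by its prior: 2/5 · 0.20408 = 0.081633, 1/5 · 0.25 = 0.05, 2/5 · 0.24 = 0.096; summing to 0.22763.
Therefore the posterior P(box C | data) = (0.096) / (0.22763) = 0.42173.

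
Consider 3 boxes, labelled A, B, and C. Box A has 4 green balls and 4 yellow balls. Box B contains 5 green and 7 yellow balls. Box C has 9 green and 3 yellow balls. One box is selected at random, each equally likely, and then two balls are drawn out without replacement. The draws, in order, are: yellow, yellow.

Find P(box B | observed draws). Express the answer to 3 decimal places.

0.551

Compute the likelihood of the observed sequence for each case: P(data | box A) = (4/8)(3/7) = 3/14; P(data | box B) = (7/12)(6/11) = 7/22; P(data | box C) = (3/12)(2/11) = 1/22.
Weighting by the prior gives 1/3 · 3/14 = 1/14, 1/3 · 7/22 = 7/66, 1/3 · 1/22 = 1/66; summing to 89/462.
So P(box B | data) = (7/66) / (89/462) = 49/89.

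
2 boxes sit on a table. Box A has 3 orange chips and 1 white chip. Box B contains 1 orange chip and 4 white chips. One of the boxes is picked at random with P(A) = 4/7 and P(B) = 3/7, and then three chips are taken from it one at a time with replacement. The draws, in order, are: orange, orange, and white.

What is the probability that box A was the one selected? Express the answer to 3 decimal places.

The likelihood of the observed sequence under each hypothesis: P(data | box A) = (3/4)(3/4)(1/4) = 0.14062; P(data | box B) = (1/5)(1/5)(4/5) = 0.032.
Multiplying each by its prior: 4/7 · 0.14062 = 0.080357, 3/7 · 0.032 = 0.013714; with total 0.094071.
By Bayes' rule, P(box A | data) = (0.080357) / (0.094071) = 0.85421.

0.854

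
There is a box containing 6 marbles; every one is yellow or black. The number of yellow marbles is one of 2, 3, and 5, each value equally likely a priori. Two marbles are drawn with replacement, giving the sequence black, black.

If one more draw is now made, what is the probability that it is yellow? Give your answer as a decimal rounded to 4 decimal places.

The likelihood of the observed sequence under each hypothesis: P(data | r = 2) = (4/6)(4/6) = 4/9; P(data | r = 3) = (3/6)(3/6) = 1/4; P(data | r = 5) = (1/6)(1/6) = 1/36.
Multiplying each by its prior: 1/3 · 4/9 = 4/27, 1/3 · 1/4 = 1/12, 1/3 · 1/36 = 1/108; these sum to 13/54.
Dividing through by the total gives posterior P(r = 2 | data) = 8/13, P(r = 3 | data) = 9/26, P(r = 5 | data) = 1/26.
So P(yellow next | data) = Σ P(yellow next | H) P(H | data) = (1/3)(8/13) + (1/2)(9/26) + (5/6)(1/26) = 16/39.

0.4103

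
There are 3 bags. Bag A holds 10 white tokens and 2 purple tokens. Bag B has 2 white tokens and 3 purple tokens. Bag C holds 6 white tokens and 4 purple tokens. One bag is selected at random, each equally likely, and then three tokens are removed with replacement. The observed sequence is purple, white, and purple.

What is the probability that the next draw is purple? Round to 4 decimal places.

0.4889

Compute the likelihood of the observed sequence for each case: P(data | bag A) = (2/12)(10/12)(2/12) = 0.023148; P(data | bag B) = (3/5)(2/5)(3/5) = 0.144; P(data | bag C) = (4/10)(6/10)(4/10) = 0.096.
Weighting by the prior gives 1/3 · 0.023148 = 0.007716, 1/3 · 0.144 = 0.048, 1/3 · 0.096 = 0.032; these sum to 0.087716.
Dividing through by the total gives posterior P(bag A | data) = 0.087966, P(bag B | data) = 0.54722, P(bag C | data) = 0.36481.
Averaging over the posterior, P(purple next | data) = (1/6)(0.087966) + (3/5)(0.54722) + (2/5)(0.36481) = 0.48892.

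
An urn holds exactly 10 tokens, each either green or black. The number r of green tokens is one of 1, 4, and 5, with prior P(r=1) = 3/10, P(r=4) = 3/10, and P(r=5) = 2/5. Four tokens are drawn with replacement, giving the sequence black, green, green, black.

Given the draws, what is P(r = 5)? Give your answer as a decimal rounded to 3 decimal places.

Compute the likelihood of the observed sequence for each case: P(data | r = 1) = (9/10)(1/10)(1/10)(9/10) = 0.0081; P(data | r = 4) = (6/10)(4/10)(4/10)(6/10) = 0.0576; P(data | r = 5) = (5/10)(5/10)(5/10)(5/10) = 0.0625.
Multiplying each by its prior: 3/10 · 0.0081 = 0.00243, 3/10 · 0.0576 = 0.01728, 2/5 · 0.0625 = 0.025; with total 0.04471.
Therefore the posterior P(r = 5 | data) = (0.025) / (0.04471) = 0.55916.

0.559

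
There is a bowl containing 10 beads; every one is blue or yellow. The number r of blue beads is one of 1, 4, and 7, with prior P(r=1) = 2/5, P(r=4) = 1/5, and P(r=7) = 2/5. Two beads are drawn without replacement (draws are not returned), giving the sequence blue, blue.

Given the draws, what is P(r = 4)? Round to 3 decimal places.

0.125

For each hypothesis, P(data | H) works out to: P(data | r = 1) = (1/10)(0/9) = 0; P(data | r = 4) = (4/10)(3/9) = 2/15; P(data | r = 7) = (7/10)(6/9) = 7/15.
Multiplying each by its prior: 2/5 · 0 = 0, 1/5 · 2/15 = 2/75, 2/5 · 7/15 = 14/75; with total 16/75.
By Bayes' rule, P(r = 4 | data) = (2/75) / (16/75) = 1/8.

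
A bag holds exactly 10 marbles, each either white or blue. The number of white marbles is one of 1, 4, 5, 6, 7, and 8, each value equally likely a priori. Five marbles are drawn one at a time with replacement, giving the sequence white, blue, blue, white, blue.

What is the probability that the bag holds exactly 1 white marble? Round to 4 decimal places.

Compute the likelihood of the observed sequence for each case: P(data | r = 1) = (1/10)(9/10)(9/10)(1/10)(9/10) = 0.00729; P(data | r = 4) = (4/10)(6/10)(6/10)(4/10)(6/10) = 0.03456; P(data | r = 5) = (5/10)(5/10)(5/10)(5/10)(5/10) = 0.03125; P(data | r = 6) = (6/10)(4/10)(4/10)(6/10)(4/10) = 0.02304; P(data | r = 7) = (7/10)(3/10)(3/10)(7/10)(3/10) = 0.01323; P(data | r = 8) = (8/10)(2/10)(2/10)(8/10)(2/10) = 0.00512.
Weighting by the prior gives 1/6 · 0.00729 = 0.001215, 1/6 · 0.03456 = 0.00576, 1/6 · 0.03125 = 0.0052083, 1/6 · 0.02304 = 0.00384, 1/6 · 0.01323 = 0.002205, 1/6 · 0.00512 = 0.00085333; summing to 0.019082.
Hence P(r = 1 | data) = (0.001215) / (0.019082) = 0.063674.

0.0637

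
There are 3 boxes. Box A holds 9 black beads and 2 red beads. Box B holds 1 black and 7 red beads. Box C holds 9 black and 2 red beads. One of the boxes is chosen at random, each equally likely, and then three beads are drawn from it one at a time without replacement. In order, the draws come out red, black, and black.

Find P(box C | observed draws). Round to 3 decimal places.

For each hypothesis, P(data | H) works out to: P(data | box A) = (2/11)(9/10)(8/9) = 8/55; P(data | box B) = (7/8)(1/7)(0/6) = 0; P(data | box C) = (2/11)(9/10)(8/9) = 8/55.
Weighting by the prior gives 1/3 · 8/55 = 8/165, 1/3 · 0 = 0, 1/3 · 8/55 = 8/165; with total 16/165.
Hence P(box C | data) = (8/165) / (16/165) = 1/2.

0.500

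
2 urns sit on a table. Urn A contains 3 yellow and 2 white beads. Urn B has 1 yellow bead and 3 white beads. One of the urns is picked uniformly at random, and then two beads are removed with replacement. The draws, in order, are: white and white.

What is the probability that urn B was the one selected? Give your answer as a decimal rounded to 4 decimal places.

0.7785

Compute the likelihood of the observed sequence for each case: P(data | urn A) = (2/5)(2/5) = 4/25; P(data | urn B) = (3/4)(3/4) = 9/16.
The prior-weighted likelihoods are 1/2 · 4/25 = 2/25, 1/2 · 9/16 = 9/32; these sum to 289/800.
By Bayes' rule, P(urn B | data) = (9/32) / (289/800) = 225/289.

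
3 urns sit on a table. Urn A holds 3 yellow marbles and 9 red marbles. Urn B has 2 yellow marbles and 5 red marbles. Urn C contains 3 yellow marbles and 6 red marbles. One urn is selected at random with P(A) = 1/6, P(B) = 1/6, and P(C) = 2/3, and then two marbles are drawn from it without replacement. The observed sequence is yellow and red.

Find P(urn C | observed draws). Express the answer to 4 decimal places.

For each hypothesis, P(data | H) works out to: P(data | urn A) = (3/12)(9/11) = 0.20455; P(data | urn B) = (2/7)(5/6) = 0.2381; P(data | urn C) = (3/9)(6/8) = 0.25.
Weighting by the prior gives 1/6 · 0.20455 = 0.034091, 1/6 · 0.2381 = 0.039683, 2/3 · 0.25 = 0.16667; summing to 0.24044.
So P(urn C | data) = (0.16667) / (0.24044) = 0.69317.

0.6932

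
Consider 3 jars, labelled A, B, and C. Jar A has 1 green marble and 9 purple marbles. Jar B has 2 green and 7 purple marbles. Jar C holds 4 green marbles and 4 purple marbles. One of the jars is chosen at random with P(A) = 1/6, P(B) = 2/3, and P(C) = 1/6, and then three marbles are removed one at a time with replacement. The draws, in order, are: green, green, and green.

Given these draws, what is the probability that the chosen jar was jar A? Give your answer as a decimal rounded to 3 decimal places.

The likelihood of the observed sequence under each hypothesis: P(data | jar A) = (1/10)(1/10)(1/10) = 0.001; P(data | jar B) = (2/9)(2/9)(2/9) = 0.010974; P(data | jar C) = (4/8)(4/8)(4/8) = 0.125.
Multiplying each by its prior: 1/6 · 0.001 = 0.00016667, 2/3 · 0.010974 = 0.007316, 1/6 · 0.125 = 0.020833; summing to 0.028316.
Hence P(jar A | data) = (0.00016667) / (0.028316) = 0.005886.

0.006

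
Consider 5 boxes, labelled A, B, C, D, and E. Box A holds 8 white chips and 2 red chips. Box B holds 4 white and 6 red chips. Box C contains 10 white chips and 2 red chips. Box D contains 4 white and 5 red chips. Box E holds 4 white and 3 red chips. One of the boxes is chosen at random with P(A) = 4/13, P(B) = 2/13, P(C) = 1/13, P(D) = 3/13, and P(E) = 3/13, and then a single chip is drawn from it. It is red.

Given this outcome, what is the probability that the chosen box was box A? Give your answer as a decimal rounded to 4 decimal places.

0.1563

For each hypothesis, P(data | H) works out to: P(data | box A) = (2/10) = 1/5; P(data | box B) = (6/10) = 3/5; P(data | box C) = (2/12) = 1/6; P(data | box D) = (5/9) = 5/9; P(data | box E) = (3/7) = 3/7.
The prior-weighted likelihoods are 4/13 · 1/5 = 4/65, 2/13 · 3/5 = 6/65, 1/13 · 1/6 = 1/78, 3/13 · 5/9 = 5/39, 3/13 · 3/7 = 9/91; these sum to 215/546.
So P(box A | data) = (4/65) / (215/546) = 168/1075.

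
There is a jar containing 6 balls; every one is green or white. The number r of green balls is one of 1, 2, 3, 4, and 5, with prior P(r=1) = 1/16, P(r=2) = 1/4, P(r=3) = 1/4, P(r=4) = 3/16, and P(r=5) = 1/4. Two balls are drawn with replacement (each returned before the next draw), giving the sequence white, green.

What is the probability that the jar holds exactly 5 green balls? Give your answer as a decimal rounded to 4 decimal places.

Under each hypothesis, the probability of the observed sequence is: P(data | r = 1) = (5/6)(1/6) = 5/36; P(data | r = 2) = (4/6)(2/6) = 2/9; P(data | r = 3) = (3/6)(3/6) = 1/4; P(data | r = 4) = (2/6)(4/6) = 2/9; P(data | r = 5) = (1/6)(5/6) = 5/36.
The prior-weighted likelihoods are 1/16 · 5/36 = 5/576, 1/4 · 2/9 = 1/18, 1/4 · 1/4 = 1/16, 3/16 · 2/9 = 1/24, 1/4 · 5/36 = 5/144; with total 13/64.
By Bayes' rule, P(r = 5 | data) = (5/144) / (13/64) = 20/117.

0.1709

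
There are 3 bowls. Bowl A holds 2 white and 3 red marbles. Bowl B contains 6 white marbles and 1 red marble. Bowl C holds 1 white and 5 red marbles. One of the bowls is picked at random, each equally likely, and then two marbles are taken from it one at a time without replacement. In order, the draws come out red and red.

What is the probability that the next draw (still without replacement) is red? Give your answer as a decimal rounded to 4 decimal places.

Under each hypothesis, the probability of the observed sequence is: P(data | bowl A) = (3/5)(2/4) = 3/10; P(data | bowl B) = (1/7)(0/6) = 0; P(data | bowl C) = (5/6)(4/5) = 2/3.
The prior-weighted likelihoods are 1/3 · 3/10 = 1/10, 1/3 · 0 = 0, 1/3 · 2/3 = 2/9; these sum to 29/90.
Normalising, the posterior is P(bowl A | data) = 9/29, P(bowl B | data) = 0, P(bowl C | data) = 20/29.
Averaging over the posterior, P(red next | data) = (1/3)(9/29) + (3/4)(20/29) = 18/29.

0.6207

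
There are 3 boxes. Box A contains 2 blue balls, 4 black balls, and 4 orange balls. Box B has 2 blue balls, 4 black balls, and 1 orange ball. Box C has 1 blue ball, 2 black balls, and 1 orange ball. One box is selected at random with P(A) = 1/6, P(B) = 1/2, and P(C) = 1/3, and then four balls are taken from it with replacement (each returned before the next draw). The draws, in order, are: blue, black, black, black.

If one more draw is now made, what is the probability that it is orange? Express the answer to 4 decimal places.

For each hypothesis, P(data | H) works out to: P(data | box A) = (2/10)(4/10)(4/10)(4/10) = 0.0128; P(data | box B) = (2/7)(4/7)(4/7)(4/7) = 0.053311; P(data | box C) = (1/4)(2/4)(2/4)(2/4) = 0.03125.
Multiplying each by its prior: 1/6 · 0.0128 = 0.0021333, 1/2 · 0.053311 = 0.026656, 1/3 · 0.03125 = 0.010417; these sum to 0.039206.
Dividing through by the total gives posterior P(box A | data) = 0.054414, P(box B | data) = 0.67989, P(box C | data) = 0.26569.
Averaging over the posterior, P(orange next | data) = (2/5)(0.054414) + (1/7)(0.67989) + (1/4)(0.26569) = 0.18532.

0.1853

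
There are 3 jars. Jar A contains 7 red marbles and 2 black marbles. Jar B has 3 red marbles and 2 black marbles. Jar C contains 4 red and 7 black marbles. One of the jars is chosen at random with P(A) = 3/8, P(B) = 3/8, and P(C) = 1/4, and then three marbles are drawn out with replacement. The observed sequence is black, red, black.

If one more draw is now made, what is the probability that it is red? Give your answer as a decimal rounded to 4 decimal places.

0.5296

For each hypothesis, P(data | H) works out to: P(data | jar A) = (2/9)(7/9)(2/9) = 0.038409; P(data | jar B) = (2/5)(3/5)(2/5) = 0.096; P(data | jar C) = (7/11)(4/11)(7/11) = 0.14726.
Multiplying each by its prior: 3/8 · 0.038409 = 0.014403, 3/8 · 0.096 = 0.036, 1/4 · 0.14726 = 0.036814; summing to 0.087218.
Normalising, the posterior is P(jar A | data) = 0.16514, P(jar B | data) = 0.41276, P(jar C | data) = 0.4221.
So P(red next | data) = Σ P(red next | H) P(H | data) = (7/9)(0.16514) + (3/5)(0.41276) + (4/11)(0.4221) = 0.52959.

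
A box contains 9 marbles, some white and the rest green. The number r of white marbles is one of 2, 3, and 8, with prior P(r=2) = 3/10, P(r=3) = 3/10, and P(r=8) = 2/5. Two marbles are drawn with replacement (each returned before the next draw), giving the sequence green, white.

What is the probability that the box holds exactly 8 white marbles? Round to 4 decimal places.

Under each hypothesis, the probability of the observed sequence is: P(data | r = 2) = (7/9)(2/9) = 14/81; P(data | r = 3) = (6/9)(3/9) = 2/9; P(data | r = 8) = (1/9)(8/9) = 8/81.
The prior-weighted likelihoods are 3/10 · 14/81 = 7/135, 3/10 · 2/9 = 1/15, 2/5 · 8/81 = 16/405; with total 64/405.
Hence P(r = 8 | data) = (16/405) / (64/405) = 1/4.

0.2500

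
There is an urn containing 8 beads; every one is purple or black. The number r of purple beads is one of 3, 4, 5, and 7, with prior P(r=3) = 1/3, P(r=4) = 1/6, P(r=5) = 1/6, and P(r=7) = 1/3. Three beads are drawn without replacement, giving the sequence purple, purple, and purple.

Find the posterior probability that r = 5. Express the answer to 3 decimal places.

Compute the likelihood of the observed sequence for each case: P(data | r = 3) = (3/8)(2/7)(1/6) = 1/56; P(data | r = 4) = (4/8)(3/7)(2/6) = 1/14; P(data | r = 5) = (5/8)(4/7)(3/6) = 5/28; P(data | r = 7) = (7/8)(6/7)(5/6) = 5/8.
Weighting by the prior gives 1/3 · 1/56 = 1/168, 1/6 · 1/14 = 1/84, 1/6 · 5/28 = 5/168, 1/3 · 5/8 = 5/24; these sum to 43/168.
Hence P(r = 5 | data) = (5/168) / (43/168) = 5/43.

0.116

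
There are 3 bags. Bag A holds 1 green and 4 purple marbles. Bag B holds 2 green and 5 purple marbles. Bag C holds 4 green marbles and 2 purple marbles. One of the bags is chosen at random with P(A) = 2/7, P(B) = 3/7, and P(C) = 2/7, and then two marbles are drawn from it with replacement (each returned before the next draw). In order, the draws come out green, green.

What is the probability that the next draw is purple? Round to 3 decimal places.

0.441

For each hypothesis, P(data | H) works out to: P(data | bag A) = (1/5)(1/5) = 0.04; P(data | bag B) = (2/7)(2/7) = 0.081633; P(data | bag C) = (4/6)(4/6) = 0.44444.
Weighting by the prior gives 2/7 · 0.04 = 0.011429, 3/7 · 0.081633 = 0.034985, 2/7 · 0.44444 = 0.12698; with total 0.1734.
Dividing through by the total gives posterior P(bag A | data) = 0.065909, P(bag B | data) = 0.20176, P(bag C | data) = 0.73233.
Averaging over the posterior, P(purple next | data) = (4/5)(0.065909) + (5/7)(0.20176) + (1/3)(0.73233) = 0.44095.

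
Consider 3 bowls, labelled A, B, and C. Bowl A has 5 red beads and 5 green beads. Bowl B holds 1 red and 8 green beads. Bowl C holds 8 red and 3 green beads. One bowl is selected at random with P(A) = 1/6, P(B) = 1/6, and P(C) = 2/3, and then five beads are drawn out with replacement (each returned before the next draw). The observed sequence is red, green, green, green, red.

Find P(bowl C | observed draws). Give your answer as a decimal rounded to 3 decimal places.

Under each hypothesis, the probability of the observed sequence is: P(data | bowl A) = (5/10)(5/10)(5/10)(5/10)(5/10) = 0.03125; P(data | bowl B) = (1/9)(8/9)(8/9)(8/9)(1/9) = 0.0086708; P(data | bowl C) = (8/11)(3/11)(3/11)(3/11)(8/11) = 0.01073.
Multiplying each by its prior: 1/6 · 0.03125 = 0.0052083, 1/6 · 0.0086708 = 0.0014451, 2/3 · 0.01073 = 0.007153; with total 0.013806.
So P(bowl C | data) = (0.007153) / (0.013806) = 0.51809.

0.518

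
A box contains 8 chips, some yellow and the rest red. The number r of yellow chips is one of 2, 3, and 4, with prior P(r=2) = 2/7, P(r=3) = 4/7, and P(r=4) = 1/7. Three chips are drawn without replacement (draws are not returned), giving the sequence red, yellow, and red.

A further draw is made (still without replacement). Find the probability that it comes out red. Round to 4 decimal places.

The likelihood of the observed sequence under each hypothesis: P(data | r = 2) = (6/8)(2/7)(5/6) = 5/28; P(data | r = 3) = (5/8)(3/7)(4/6) = 5/28; P(data | r = 4) = (4/8)(4/7)(3/6) = 1/7.
Multiplying each by its prior: 2/7 · 5/28 = 5/98, 4/7 · 5/28 = 5/49, 1/7 · 1/7 = 1/49; summing to 17/98.
Dividing through by the total gives posterior P(r = 2 | data) = 5/17, P(r = 3 | data) = 10/17, P(r = 4 | data) = 2/17.
Averaging over the posterior, P(red next | data) = (4/5)(5/17) + (3/5)(10/17) + (2/5)(2/17) = 54/85.

0.6353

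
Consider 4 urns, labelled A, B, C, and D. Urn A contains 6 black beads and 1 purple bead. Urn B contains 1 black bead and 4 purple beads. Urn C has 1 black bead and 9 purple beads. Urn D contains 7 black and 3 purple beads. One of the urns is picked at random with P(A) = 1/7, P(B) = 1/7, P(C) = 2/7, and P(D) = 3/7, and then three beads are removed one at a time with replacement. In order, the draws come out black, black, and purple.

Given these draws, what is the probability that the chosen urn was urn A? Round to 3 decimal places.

The likelihood of the observed sequence under each hypothesis: P(data | urn A) = (6/7)(6/7)(1/7) = 0.10496; P(data | urn B) = (1/5)(1/5)(4/5) = 0.032; P(data | urn C) = (1/10)(1/10)(9/10) = 0.009; P(data | urn D) = (7/10)(7/10)(3/10) = 0.147.
Multiplying each by its prior: 1/7 · 0.10496 = 0.014994, 1/7 · 0.032 = 0.0045714, 2/7 · 0.009 = 0.0025714, 3/7 · 0.147 = 0.063; summing to 0.085137.
By Bayes' rule, P(urn A | data) = (0.014994) / (0.085137) = 0.17611.

0.176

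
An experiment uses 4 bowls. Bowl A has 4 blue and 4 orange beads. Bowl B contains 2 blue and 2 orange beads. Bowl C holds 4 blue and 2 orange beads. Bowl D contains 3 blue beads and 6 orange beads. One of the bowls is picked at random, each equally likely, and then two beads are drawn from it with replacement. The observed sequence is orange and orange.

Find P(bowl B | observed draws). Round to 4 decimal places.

0.2368

Compute the likelihood of the observed sequence for each case: P(data | bowl A) = (4/8)(4/8) = 1/4; P(data | bowl B) = (2/4)(2/4) = 1/4; P(data | bowl C) = (2/6)(2/6) = 1/9; P(data | bowl D) = (6/9)(6/9) = 4/9.
Weighting by the prior gives 1/4 · 1/4 = 1/16, 1/4 · 1/4 = 1/16, 1/4 · 1/9 = 1/36, 1/4 · 4/9 = 1/9; these sum to 19/72.
Hence P(bowl B | data) = (1/16) / (19/72) = 9/38.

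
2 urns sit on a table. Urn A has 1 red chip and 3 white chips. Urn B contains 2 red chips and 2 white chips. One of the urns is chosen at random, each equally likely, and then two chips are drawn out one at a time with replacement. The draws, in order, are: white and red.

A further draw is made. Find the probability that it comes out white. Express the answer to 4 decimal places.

Under each hypothesis, the probability of the observed sequence is: P(data | urn A) = (3/4)(1/4) = 3/16; P(data | urn B) = (2/4)(2/4) = 1/4.
The prior-weighted likelihoods are 1/2 · 3/16 = 3/32, 1/2 · 1/4 = 1/8; with total 7/32.
The posterior is then P(urn A | data) = 3/7, P(urn B | data) = 4/7.
Averaging over the posterior, P(white next | data) = (3/4)(3/7) + (1/2)(4/7) = 17/28.

0.6071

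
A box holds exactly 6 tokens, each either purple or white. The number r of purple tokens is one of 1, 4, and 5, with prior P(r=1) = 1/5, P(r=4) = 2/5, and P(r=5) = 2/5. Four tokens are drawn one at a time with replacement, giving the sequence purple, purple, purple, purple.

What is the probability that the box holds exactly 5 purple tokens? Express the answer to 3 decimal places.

0.709

For each hypothesis, P(data | H) works out to: P(data | r = 1) = (1/6)(1/6)(1/6)(1/6) = 0.0007716; P(data | r = 4) = (4/6)(4/6)(4/6)(4/6) = 0.19753; P(data | r = 5) = (5/6)(5/6)(5/6)(5/6) = 0.48225.
The prior-weighted likelihoods are 1/5 · 0.0007716 = 0.00015432, 2/5 · 0.19753 = 0.079012, 2/5 · 0.48225 = 0.1929; summing to 0.27207.
So P(r = 5 | data) = (0.1929) / (0.27207) = 0.70902.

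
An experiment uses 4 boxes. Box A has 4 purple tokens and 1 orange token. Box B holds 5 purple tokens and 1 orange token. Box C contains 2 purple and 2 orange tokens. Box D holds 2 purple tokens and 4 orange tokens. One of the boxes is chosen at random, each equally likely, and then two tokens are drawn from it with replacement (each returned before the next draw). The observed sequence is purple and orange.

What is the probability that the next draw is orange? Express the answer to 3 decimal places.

Under each hypothesis, the probability of the observed sequence is: P(data | box A) = (4/5)(1/5) = 0.16; P(data | box B) = (5/6)(1/6) = 0.13889; P(data | box C) = (2/4)(2/4) = 0.25; P(data | box D) = (2/6)(4/6) = 0.22222.
The prior-weighted likelihoods are 1/4 · 0.16 = 0.04, 1/4 · 0.13889 = 0.034722, 1/4 · 0.25 = 0.0625, 1/4 · 0.22222 = 0.055556; these sum to 0.19278.
The posterior is then P(box A | data) = 0.20749, P(box B | data) = 0.18012, P(box C | data) = 0.32421, P(box D | data) = 0.28818.
The predictive probability is P(orange next | data) = (1/5)(0.20749) + (1/6)(0.18012) + (1/2)(0.32421) + (2/3)(0.28818) = 0.42574.

0.426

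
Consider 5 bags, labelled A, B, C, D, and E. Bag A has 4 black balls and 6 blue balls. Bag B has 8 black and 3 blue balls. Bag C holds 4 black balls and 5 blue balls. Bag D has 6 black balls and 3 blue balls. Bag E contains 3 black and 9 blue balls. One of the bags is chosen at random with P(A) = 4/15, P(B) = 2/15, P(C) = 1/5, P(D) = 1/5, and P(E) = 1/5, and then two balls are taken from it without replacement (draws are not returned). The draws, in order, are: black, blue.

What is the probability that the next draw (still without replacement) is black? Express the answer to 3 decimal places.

0.474

Under each hypothesis, the probability of the observed sequence is: P(data | bag A) = (4/10)(6/9) = 4/15; P(data | bag B) = (8/11)(3/10) = 12/55; P(data | bag C) = (4/9)(5/8) = 5/18; P(data | bag D) = (6/9)(3/8) = 1/4; P(data | bag E) = (3/12)(9/11) = 9/44.
Multiplying each by its prior: 4/15 · 4/15 = 16/225, 2/15 · 12/55 = 8/275, 1/5 · 5/18 = 1/18, 1/5 · 1/4 = 1/20, 1/5 · 9/44 = 9/220; with total 37/150.
Dividing through by the total gives posterior P(bag A | data) = 0.28829, P(bag B | data) = 0.11794, P(bag C | data) = 0.22523, P(bag D | data) = 0.2027, P(bag E | data) = 0.16585.
The predictive probability is P(black next | data) = (3/8)(0.28829) + (7/9)(0.11794) + (3/7)(0.22523) + (5/7)(0.2027) + (1/5)(0.16585) = 0.47432.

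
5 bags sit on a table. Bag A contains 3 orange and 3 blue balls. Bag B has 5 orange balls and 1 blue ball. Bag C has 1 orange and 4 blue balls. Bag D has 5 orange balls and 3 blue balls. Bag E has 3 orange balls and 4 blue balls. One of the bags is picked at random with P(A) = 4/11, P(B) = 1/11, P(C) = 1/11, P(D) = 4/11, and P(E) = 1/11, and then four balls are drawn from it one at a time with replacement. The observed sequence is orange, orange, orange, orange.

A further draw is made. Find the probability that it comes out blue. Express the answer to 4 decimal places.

0.3301

For each hypothesis, P(data | H) works out to: P(data | bag A) = (3/6)(3/6)(3/6)(3/6) = 0.0625; P(data | bag B) = (5/6)(5/6)(5/6)(5/6) = 0.48225; P(data | bag C) = (1/5)(1/5)(1/5)(1/5) = 0.0016; P(data | bag D) = (5/8)(5/8)(5/8)(5/8) = 0.15259; P(data | bag E) = (3/7)(3/7)(3/7)(3/7) = 0.033736.
The prior-weighted likelihoods are 4/11 · 0.0625 = 0.022727, 1/11 · 0.48225 = 0.043841, 1/11 · 0.0016 = 0.00014545, 4/11 · 0.15259 = 0.055487, 1/11 · 0.033736 = 0.0030669; these sum to 0.12527.
Normalising, the posterior is P(bag A | data) = 0.18143, P(bag B | data) = 0.34998, P(bag C | data) = 0.0011612, P(bag D | data) = 0.44294, P(bag E | data) = 0.024483.
So P(blue next | data) = Σ P(blue next | H) P(H | data) = (1/2)(0.18143) + (1/6)(0.34998) + (4/5)(0.0011612) + (3/8)(0.44294) + (4/7)(0.024483) = 0.33007.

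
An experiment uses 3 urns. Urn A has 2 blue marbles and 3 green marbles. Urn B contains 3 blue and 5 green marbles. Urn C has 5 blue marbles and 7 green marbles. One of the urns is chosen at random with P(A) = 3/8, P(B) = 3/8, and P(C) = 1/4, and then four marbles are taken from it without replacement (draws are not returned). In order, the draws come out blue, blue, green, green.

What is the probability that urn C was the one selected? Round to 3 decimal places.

The likelihood of the observed sequence under each hypothesis: P(data | urn A) = (2/5)(1/4)(3/3)(2/2) = 0.1; P(data | urn B) = (3/8)(2/7)(5/6)(4/5) = 0.071429; P(data | urn C) = (5/12)(4/11)(7/10)(6/9) = 0.070707.
The prior-weighted likelihoods are 3/8 · 0.1 = 0.0375, 3/8 · 0.071429 = 0.026786, 1/4 · 0.070707 = 0.017677; summing to 0.081962.
Therefore the posterior P(urn C | data) = (0.017677) / (0.081962) = 0.21567.

0.216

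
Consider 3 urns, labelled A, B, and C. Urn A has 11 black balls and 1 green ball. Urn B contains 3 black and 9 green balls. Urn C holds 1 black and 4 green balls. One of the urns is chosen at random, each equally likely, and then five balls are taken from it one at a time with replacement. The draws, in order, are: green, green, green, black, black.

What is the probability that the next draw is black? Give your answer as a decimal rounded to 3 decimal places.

0.235

Compute the likelihood of the observed sequence for each case: P(data | urn A) = (1/12)(1/12)(1/12)(11/12)(11/12) = 0.00048627; P(data | urn B) = (9/12)(9/12)(9/12)(3/12)(3/12) = 0.026367; P(data | urn C) = (4/5)(4/5)(4/5)(1/5)(1/5) = 0.02048.
The prior-weighted likelihoods are 1/3 · 0.00048627 = 0.00016209, 1/3 · 0.026367 = 0.0087891, 1/3 · 0.02048 = 0.0068267; these sum to 0.015778.
Dividing through by the total gives posterior P(urn A | data) = 0.010273, P(urn B | data) = 0.55705, P(urn C | data) = 0.43267.
So P(black next | data) = Σ P(black next | H) P(H | data) = (11/12)(0.010273) + (1/4)(0.55705) + (1/5)(0.43267) = 0.23522.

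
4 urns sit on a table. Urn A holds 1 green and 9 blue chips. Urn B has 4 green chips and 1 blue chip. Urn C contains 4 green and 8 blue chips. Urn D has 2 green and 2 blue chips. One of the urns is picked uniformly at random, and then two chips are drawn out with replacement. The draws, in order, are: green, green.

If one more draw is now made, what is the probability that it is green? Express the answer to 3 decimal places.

For each hypothesis, P(data | H) works out to: P(data | urn A) = (1/10)(1/10) = 1/100; P(data | urn B) = (4/5)(4/5) = 16/25; P(data | urn C) = (4/12)(4/12) = 1/9; P(data | urn D) = (2/4)(2/4) = 1/4.
Weighting by the prior gives 1/4 · 1/100 = 1/400, 1/4 · 16/25 = 4/25, 1/4 · 1/9 = 1/36, 1/4 · 1/4 = 1/16; these sum to 91/360.
Normalising, the posterior is P(urn A | data) = 0.0098901, P(urn B | data) = 0.63297, P(urn C | data) = 0.10989, P(urn D | data) = 0.24725.
Averaging over the posterior, P(green next | data) = (1/10)(0.0098901) + (4/5)(0.63297) + (1/3)(0.10989) + (1/2)(0.24725) = 0.66762.

0.668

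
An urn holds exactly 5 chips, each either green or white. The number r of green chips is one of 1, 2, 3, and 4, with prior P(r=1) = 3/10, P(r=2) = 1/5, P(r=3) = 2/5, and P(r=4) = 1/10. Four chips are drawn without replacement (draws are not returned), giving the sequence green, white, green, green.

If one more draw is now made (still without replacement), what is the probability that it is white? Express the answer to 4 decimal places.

0.6667

The likelihood of the observed sequence under each hypothesis: P(data | r = 1) = (1/5)(4/4)(0/3) = 0; P(data | r = 2) = (2/5)(3/4)(1/3)(0/2) = 0; P(data | r = 3) = (3/5)(2/4)(2/3)(1/2) = 1/10; P(data | r = 4) = (4/5)(1/4)(3/3)(2/2) = 1/5.
Weighting by the prior gives 3/10 · 0 = 0, 1/5 · 0 = 0, 2/5 · 1/10 = 1/25, 1/10 · 1/5 = 1/50; these sum to 3/50.
The posterior is then P(r = 1 | data) = 0, P(r = 2 | data) = 0, P(r = 3 | data) = 2/3, P(r = 4 | data) = 1/3.
Averaging over the posterior, P(white next | data) = (1)(2/3) + (0)(1/3) = 2/3.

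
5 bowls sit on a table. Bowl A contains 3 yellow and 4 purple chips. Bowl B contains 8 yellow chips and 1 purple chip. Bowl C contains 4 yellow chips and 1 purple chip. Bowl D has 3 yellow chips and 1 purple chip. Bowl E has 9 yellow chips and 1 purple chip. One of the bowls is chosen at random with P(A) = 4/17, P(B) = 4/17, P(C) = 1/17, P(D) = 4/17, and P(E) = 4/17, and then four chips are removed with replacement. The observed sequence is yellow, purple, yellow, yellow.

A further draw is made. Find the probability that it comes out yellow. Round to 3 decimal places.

0.776

The likelihood of the observed sequence under each hypothesis: P(data | bowl A) = (3/7)(4/7)(3/7)(3/7) = 0.044981; P(data | bowl B) = (8/9)(1/9)(8/9)(8/9) = 0.078037; P(data | bowl C) = (4/5)(1/5)(4/5)(4/5) = 0.1024; P(data | bowl D) = (3/4)(1/4)(3/4)(3/4) = 0.10547; P(data | bowl E) = (9/10)(1/10)(9/10)(9/10) = 0.0729.
The prior-weighted likelihoods are 4/17 · 0.044981 = 0.010584, 4/17 · 0.078037 = 0.018362, 1/17 · 0.1024 = 0.0060235, 4/17 · 0.10547 = 0.024816, 4/17 · 0.0729 = 0.017153; summing to 0.076938.
The posterior is then P(bowl A | data) = 0.13756, P(bowl B | data) = 0.23865, P(bowl C | data) = 0.078291, P(bowl D | data) = 0.32255, P(bowl E | data) = 0.22294.
The predictive probability is P(yellow next | data) = (3/7)(0.13756) + (8/9)(0.23865) + (4/5)(0.078291) + (3/4)(0.32255) + (9/10)(0.22294) = 0.77629.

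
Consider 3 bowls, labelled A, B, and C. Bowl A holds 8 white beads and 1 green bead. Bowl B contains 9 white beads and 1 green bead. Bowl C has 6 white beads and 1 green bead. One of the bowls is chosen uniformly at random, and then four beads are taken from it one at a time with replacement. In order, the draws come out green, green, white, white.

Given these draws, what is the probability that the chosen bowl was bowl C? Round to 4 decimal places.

The likelihood of the observed sequence under each hypothesis: P(data | bowl A) = (1/9)(1/9)(8/9)(8/9) = 0.0097546; P(data | bowl B) = (1/10)(1/10)(9/10)(9/10) = 0.0081; P(data | bowl C) = (1/7)(1/7)(6/7)(6/7) = 0.014994.
The prior-weighted likelihoods are 1/3 · 0.0097546 = 0.0032515, 1/3 · 0.0081 = 0.0027, 1/3 · 0.014994 = 0.0049979; these sum to 0.010949.
Therefore the posterior P(bowl C | data) = (0.0049979) / (0.010949) = 0.45645.

0.4565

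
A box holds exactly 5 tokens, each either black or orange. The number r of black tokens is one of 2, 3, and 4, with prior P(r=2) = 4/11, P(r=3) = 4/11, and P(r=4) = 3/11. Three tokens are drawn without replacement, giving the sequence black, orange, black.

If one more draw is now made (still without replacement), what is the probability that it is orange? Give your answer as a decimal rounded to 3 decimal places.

0.444

Compute the likelihood of the observed sequence for each case: P(data | r = 2) = (2/5)(3/4)(1/3) = 1/10; P(data | r = 3) = (3/5)(2/4)(2/3) = 1/5; P(data | r = 4) = (4/5)(1/4)(3/3) = 1/5.
Weighting by the prior gives 4/11 · 1/10 = 2/55, 4/11 · 1/5 = 4/55, 3/11 · 1/5 = 3/55; summing to 9/55.
Dividing through by the total gives posterior P(r = 2 | data) = 2/9, P(r = 3 | data) = 4/9, P(r = 4 | data) = 1/3.
The predictive probability is P(orange next | data) = (1)(2/9) + (1/2)(4/9) + (0)(1/3) = 4/9.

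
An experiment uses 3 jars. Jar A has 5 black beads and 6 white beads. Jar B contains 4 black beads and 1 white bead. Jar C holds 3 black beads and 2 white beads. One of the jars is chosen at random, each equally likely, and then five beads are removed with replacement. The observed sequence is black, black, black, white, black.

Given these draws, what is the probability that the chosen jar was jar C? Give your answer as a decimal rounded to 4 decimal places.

For each hypothesis, P(data | H) works out to: P(data | jar A) = (5/11)(5/11)(5/11)(6/11)(5/11) = 0.023285; P(data | jar B) = (4/5)(4/5)(4/5)(1/5)(4/5) = 0.08192; P(data | jar C) = (3/5)(3/5)(3/5)(2/5)(3/5) = 0.05184.
Multiplying each by its prior: 1/3 · 0.023285 = 0.0077615, 1/3 · 0.08192 = 0.027307, 1/3 · 0.05184 = 0.01728; summing to 0.052348.
So P(jar C | data) = (0.01728) / (0.052348) = 0.3301.

0.3301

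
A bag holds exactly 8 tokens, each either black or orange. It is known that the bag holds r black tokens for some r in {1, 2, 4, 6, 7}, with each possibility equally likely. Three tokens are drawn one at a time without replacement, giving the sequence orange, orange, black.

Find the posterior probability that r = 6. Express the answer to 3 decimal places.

Compute the likelihood of the observed sequence for each case: P(data | r = 1) = (7/8)(6/7)(1/6) = 1/8; P(data | r = 2) = (6/8)(5/7)(2/6) = 5/28; P(data | r = 4) = (4/8)(3/7)(4/6) = 1/7; P(data | r = 6) = (2/8)(1/7)(6/6) = 1/28; P(data | r = 7) = (1/8)(0/7) = 0.
The prior-weighted likelihoods are 1/5 · 1/8 = 1/40, 1/5 · 5/28 = 1/28, 1/5 · 1/7 = 1/35, 1/5 · 1/28 = 1/140, 1/5 · 0 = 0; with total 27/280.
Therefore the posterior P(r = 6 | data) = (1/140) / (27/280) = 2/27.

0.074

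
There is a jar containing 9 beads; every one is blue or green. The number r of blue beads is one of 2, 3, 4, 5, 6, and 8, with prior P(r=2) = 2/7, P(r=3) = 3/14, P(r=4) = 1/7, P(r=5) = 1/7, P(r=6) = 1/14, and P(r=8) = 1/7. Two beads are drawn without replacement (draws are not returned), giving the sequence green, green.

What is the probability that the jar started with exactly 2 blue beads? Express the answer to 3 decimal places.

For each hypothesis, P(data | H) works out to: P(data | r = 2) = (7/9)(6/8) = 7/12; P(data | r = 3) = (6/9)(5/8) = 5/12; P(data | r = 4) = (5/9)(4/8) = 5/18; P(data | r = 5) = (4/9)(3/8) = 1/6; P(data | r = 6) = (3/9)(2/8) = 1/12; P(data | r = 8) = (1/9)(0/8) = 0.
Weighting by the prior gives 2/7 · 7/12 = 1/6, 3/14 · 5/12 = 5/56, 1/7 · 5/18 = 5/126, 1/7 · 1/6 = 1/42, 1/14 · 1/12 = 1/168, 1/7 · 0 = 0; these sum to 41/126.
Therefore the posterior P(r = 2 | data) = (1/6) / (41/126) = 21/41.

0.512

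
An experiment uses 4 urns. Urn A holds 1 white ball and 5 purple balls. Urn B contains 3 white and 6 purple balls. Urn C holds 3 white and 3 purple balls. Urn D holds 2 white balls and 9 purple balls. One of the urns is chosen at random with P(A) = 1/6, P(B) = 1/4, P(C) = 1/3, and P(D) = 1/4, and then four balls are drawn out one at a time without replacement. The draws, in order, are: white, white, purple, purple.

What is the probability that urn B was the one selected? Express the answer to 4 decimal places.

For each hypothesis, P(data | H) works out to: P(data | urn A) = (1/6)(0/5) = 0; P(data | urn B) = (3/9)(2/8)(6/7)(5/6) = 0.059524; P(data | urn C) = (3/6)(2/5)(3/4)(2/3) = 0.1; P(data | urn D) = (2/11)(1/10)(9/9)(8/8) = 0.018182.
Multiplying each by its prior: 1/6 · 0 = 0, 1/4 · 0.059524 = 0.014881, 1/3 · 0.1 = 0.033333, 1/4 · 0.018182 = 0.0045455; summing to 0.05276.
Hence P(urn B | data) = (0.014881) / (0.05276) = 0.28205.

0.2821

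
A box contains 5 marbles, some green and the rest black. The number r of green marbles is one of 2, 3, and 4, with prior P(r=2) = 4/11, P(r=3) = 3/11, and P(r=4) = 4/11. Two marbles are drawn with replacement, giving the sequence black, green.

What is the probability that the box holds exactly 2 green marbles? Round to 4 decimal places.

Compute the likelihood of the observed sequence for each case: P(data | r = 2) = (3/5)(2/5) = 6/25; P(data | r = 3) = (2/5)(3/5) = 6/25; P(data | r = 4) = (1/5)(4/5) = 4/25.
Multiplying each by its prior: 4/11 · 6/25 = 24/275, 3/11 · 6/25 = 18/275, 4/11 · 4/25 = 16/275; summing to 58/275.
So P(r = 2 | data) = (24/275) / (58/275) = 12/29.

0.4138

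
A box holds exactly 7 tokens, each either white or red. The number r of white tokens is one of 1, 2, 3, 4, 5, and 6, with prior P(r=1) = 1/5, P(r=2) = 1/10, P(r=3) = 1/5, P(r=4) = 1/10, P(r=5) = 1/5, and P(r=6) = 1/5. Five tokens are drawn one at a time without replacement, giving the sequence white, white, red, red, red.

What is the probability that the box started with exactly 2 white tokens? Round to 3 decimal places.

Under each hypothesis, the probability of the observed sequence is: P(data | r = 1) = (1/7)(0/6) = 0; P(data | r = 2) = (2/7)(1/6)(5/5)(4/4)(3/3) = 1/21; P(data | r = 3) = (3/7)(2/6)(4/5)(3/4)(2/3) = 2/35; P(data | r = 4) = (4/7)(3/6)(3/5)(2/4)(1/3) = 1/35; P(data | r = 5) = (5/7)(4/6)(2/5)(1/4)(0/3) = 0; P(data | r = 6) = (6/7)(5/6)(1/5)(0/4) = 0.
The prior-weighted likelihoods are 1/5 · 0 = 0, 1/10 · 1/21 = 1/210, 1/5 · 2/35 = 2/175, 1/10 · 1/35 = 1/350, 1/5 · 0 = 0, 1/5 · 0 = 0; summing to 2/105.
So P(r = 2 | data) = (1/210) / (2/105) = 1/4.

0.250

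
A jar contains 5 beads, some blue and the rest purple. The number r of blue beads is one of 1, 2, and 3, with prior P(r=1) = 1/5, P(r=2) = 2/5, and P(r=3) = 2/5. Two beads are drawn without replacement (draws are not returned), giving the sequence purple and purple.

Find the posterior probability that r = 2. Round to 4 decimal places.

For each hypothesis, P(data | H) works out to: P(data | r = 1) = (4/5)(3/4) = 3/5; P(data | r = 2) = (3/5)(2/4) = 3/10; P(data | r = 3) = (2/5)(1/4) = 1/10.
The prior-weighted likelihoods are 1/5 · 3/5 = 3/25, 2/5 · 3/10 = 3/25, 2/5 · 1/10 = 1/25; these sum to 7/25.
By Bayes' rule, P(r = 2 | data) = (3/25) / (7/25) = 3/7.

0.4286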